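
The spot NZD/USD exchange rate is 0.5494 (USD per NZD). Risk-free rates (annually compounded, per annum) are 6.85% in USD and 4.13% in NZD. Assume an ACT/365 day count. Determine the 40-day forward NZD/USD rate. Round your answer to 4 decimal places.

0.5510

By covered interest parity, F = S · (1+r_USD)^T / (1+r_NZD)^T
= 0.5494 × 1.007287 / 1.004445 = 0.5494 × 1.002829
F = 0.5510 USD per NZD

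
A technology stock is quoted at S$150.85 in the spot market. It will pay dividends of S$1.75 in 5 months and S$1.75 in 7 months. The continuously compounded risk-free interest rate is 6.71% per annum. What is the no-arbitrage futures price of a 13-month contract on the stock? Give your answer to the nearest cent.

S$158.58

PV(dividends) I = 1.75·e^(−0.0671·5/12) + 1.75·e^(−0.0671·7/12)
I = 1.7018 + 1.6828 = 3.3846
F = (S − I)·e^(rT) = (150.85 − 3.3846) · e^(0.0671·13/12)
= 147.4654 · e^0.072692 = 147.4654 × 1.075399 = S$158.58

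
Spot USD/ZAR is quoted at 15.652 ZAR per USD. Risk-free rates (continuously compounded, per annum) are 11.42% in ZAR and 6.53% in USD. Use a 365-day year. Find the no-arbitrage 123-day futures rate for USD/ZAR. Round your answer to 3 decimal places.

F = S·e^((r_ZAR − r_USD)T) = 15.652 · e^((0.1142 − 0.0653) × 123/365)
= 15.652 · e^0.016479 = 15.652 × 1.016616
F = 15.912 ZAR per USD

15.912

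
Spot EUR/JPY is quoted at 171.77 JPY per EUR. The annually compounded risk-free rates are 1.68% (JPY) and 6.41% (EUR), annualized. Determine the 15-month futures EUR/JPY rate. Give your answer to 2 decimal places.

162.28

By covered interest parity, F = S · (1+r_JPY)^T / (1+r_EUR)^T
= 171.77 × 1.021044 / 1.080757 = 171.77 × 0.944749
F = 162.28 JPY per EUR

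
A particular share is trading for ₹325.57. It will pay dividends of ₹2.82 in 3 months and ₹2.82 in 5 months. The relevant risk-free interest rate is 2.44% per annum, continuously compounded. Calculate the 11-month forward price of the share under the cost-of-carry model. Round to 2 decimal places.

₹327.21

PV(dividends) I = 2.82·e^(−0.0244·3/12) + 2.82·e^(−0.0244·5/12)
I = 2.8029 + 2.7915 = 5.5944
F = (S − I)·e^(rT) = (325.57 − 5.5944) · e^(0.0244·11/12)
= 319.9756 · e^0.022367 = 319.9756 × 1.022619 = ₹327.21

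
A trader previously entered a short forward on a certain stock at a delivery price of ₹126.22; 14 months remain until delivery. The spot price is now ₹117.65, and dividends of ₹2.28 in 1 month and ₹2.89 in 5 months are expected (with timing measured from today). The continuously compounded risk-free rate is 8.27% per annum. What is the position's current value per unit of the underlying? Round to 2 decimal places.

₹2.02

PV(remaining dividends) I = 2.28·e^(−0.0827·1/12) + 2.89·e^(−0.0827·5/12) = 5.0565
Current forward F = (S − I)·e^(rT) = (117.65 − 5.0565)·e^(0.0827·14/12) = 112.5935 × 1.101291 = 123.9982
Value (long) = (F − K)·e^(−rT) = (123.9982 − 126.22) × 0.908025 = -2.0174
Short position value = −(long value) = ₹2.02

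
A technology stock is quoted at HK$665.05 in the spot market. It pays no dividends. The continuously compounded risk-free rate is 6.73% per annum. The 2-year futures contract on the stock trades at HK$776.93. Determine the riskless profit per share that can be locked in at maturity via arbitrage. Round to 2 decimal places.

HK$16.06 per share

Fair futures: F* = S·e^(carry·T), with carry = r = 0.0673
F* = 665.05 · e^(0.0673 × 2) = 665.05 · e^0.134600 = 665.05 × 1.144079 = HK$760.8697
Market HK$776.93 > fair HK$760.8697: forward overpriced → cash-and-carry (buy spot, short the forward).
At maturity, profit = |F_mkt − F*| = |776.93 − 760.8697| = HK$16.06 per share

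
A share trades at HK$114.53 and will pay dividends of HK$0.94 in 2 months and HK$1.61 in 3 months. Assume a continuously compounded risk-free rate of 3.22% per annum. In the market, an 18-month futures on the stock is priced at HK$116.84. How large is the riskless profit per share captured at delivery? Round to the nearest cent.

PV(dividends) I = 0.94·e^(−0.0322·2/12) + 1.61·e^(−0.0322·3/12) = 2.5321
Fair futures F* = (S − I)·e^(rT) = (114.53 − 2.5321)·e^0.048300 = 111.9979 × 1.049485 = 117.5401
Market HK$116.84 < fair 117.5401: forward underpriced → reverse cash-and-carry (short the stock, invest proceeds at r, pay the dividends, go long the forward).
Profit at T = |F_mkt − F*| = |116.84 − 117.5401| = HK$0.70 per share

HK$0.70 per share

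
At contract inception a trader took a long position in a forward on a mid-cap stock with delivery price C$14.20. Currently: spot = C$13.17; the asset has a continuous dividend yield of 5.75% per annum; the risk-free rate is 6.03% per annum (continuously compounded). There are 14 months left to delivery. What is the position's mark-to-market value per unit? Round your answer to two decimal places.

Current fair forward for the remaining 14 months: F = S·e^((r − q)·T), (r − q) = 0.0603 − 0.0575 = 0.0028
F = 13.17 · e^(0.0028 × 14/12) = 13.17 × 1.003272 = 13.2131
Value of long forward = (F − K)·e^(−rT) = (13.2131 − 14.20) · e^(−0.0603·14/12)
= -0.9869 × 0.932068 = -0.92

-C$0.92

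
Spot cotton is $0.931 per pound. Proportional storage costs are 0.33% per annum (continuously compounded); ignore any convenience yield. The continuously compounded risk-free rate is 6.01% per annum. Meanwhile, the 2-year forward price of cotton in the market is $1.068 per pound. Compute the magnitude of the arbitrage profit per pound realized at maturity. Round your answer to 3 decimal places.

$0.011 per pound

Fair forward: F* = S·e^(carry·T), with carry = (r + u) = 0.0601 + 0.0033 = 0.0634
F* = 0.931 · e^(0.0634 × 2) = 0.931 · e^0.126800 = 0.931 × 1.135190 = $1.0569
Market $1.068 > fair $1.0569: forward overpriced → cash-and-carry (buy spot, short the forward).
At maturity, profit = |F_mkt − F*| = |1.068 − 1.0569| = $0.011 per pound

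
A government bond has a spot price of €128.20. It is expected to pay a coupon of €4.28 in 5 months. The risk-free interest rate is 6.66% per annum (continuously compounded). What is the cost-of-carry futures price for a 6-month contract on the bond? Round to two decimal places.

PV(coupons) I = 4.28·e^(−0.0666·5/12)
I = 4.1629
F = (S − I)·e^(rT) = (128.20 − 4.1629) · e^(0.0666·6/12)
= 124.0371 · e^0.033300 = 124.0371 × 1.033861 = €128.24

€128.24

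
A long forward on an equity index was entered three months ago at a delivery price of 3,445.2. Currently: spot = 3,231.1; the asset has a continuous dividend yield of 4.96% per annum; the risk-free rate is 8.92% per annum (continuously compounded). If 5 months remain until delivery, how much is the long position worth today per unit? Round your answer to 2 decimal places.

Current fair forward for the remaining 5 months: F = S·e^((r − q)·T), (r − q) = 0.0892 − 0.0496 = 0.0396
F = 3231.1 · e^(0.0396 × 5/12) = 3231.1 × 1.01663688 = 3284.8554
Value of long forward = (F − K)·e^(−rT) = (3284.8554 − 3445.2) · e^(−0.0892·5/12)
= -160.3446 × 0.96351554 = -154.49

-154.49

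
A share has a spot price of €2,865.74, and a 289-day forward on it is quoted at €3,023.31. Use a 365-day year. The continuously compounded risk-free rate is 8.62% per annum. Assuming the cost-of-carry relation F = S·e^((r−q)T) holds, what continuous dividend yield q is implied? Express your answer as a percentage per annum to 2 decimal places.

From F = S·e^((r−q)T): (r − q) = ln(F/S)/T
ln(3023.31/2865.74) = ln(1.054984) = 0.053526
(r − q) = 0.053526 / (289/365) = 0.067602
q = r − ln(F/S)/T = 0.0862 − 0.067602 = 0.018598
q = 1.86%

1.86%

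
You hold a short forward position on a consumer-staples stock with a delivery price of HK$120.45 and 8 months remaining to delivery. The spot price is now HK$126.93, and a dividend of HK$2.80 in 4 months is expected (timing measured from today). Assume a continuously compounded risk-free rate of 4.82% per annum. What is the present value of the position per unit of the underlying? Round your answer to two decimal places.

PV(remaining dividends) I = 2.80·e^(−0.0482·4/12) = 2.7554
Current forward F = (S − I)·e^(rT) = (126.93 − 2.7554)·e^(0.0482·8/12) = 124.1746 × 1.032655 = 128.2295
Value (long) = (F − K)·e^(−rT) = (128.2295 − 120.45) × 0.968377 = 7.5335
Short position value = −(long value) = -HK$7.53

-HK$7.53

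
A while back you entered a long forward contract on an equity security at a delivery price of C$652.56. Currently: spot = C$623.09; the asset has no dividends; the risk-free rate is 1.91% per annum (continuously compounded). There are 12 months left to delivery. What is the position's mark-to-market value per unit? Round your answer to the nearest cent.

Current fair forward for the remaining 12 months: F = S·e^(r·T), r = 0.0191
F = 623.09 · e^(0.0191 × 12/12) = 623.09 × 1.019284 = 635.1057
Value of long forward = (F − K)·e^(−rT) = (635.1057 − 652.56) · e^(−0.0191·12/12)
= -17.4543 × 0.981081 = -17.12

-C$17.12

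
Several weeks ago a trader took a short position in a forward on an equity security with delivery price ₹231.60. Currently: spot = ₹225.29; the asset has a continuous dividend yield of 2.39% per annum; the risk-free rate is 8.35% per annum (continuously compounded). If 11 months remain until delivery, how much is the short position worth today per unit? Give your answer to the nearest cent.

Current fair forward for the remaining 11 months: F = S·e^((r − q)·T), (r − q) = 0.0835 − 0.0239 = 0.0596
F = 225.29 · e^(0.0596 × 11/12) = 225.29 × 1.056153 = 237.9407
Value of long forward = (F − K)·e^(−rT) = (237.9407 − 231.60) · e^(−0.0835·11/12)
= 6.3407 × 0.926314 = 5.87
Short position value = −(long value) = -₹5.87

-₹5.87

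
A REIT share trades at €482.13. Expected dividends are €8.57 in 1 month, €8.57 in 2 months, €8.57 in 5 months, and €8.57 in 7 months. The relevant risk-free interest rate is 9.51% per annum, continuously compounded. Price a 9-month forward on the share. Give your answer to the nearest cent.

PV(dividends) I = 8.57·e^(−0.0951·1/12) + 8.57·e^(−0.0951·2/12) + 8.57·e^(−0.0951·5/12) + 8.57·e^(−0.0951·7/12)
I = 8.5024 + 8.4352 + 8.2371 + 8.1075 = 33.2822
F = (S − I)·e^(rT) = (482.13 − 33.2822) · e^(0.0951·9/12)
= 448.8478 · e^0.071325 = 448.8478 × 1.073930 = €482.03

€482.03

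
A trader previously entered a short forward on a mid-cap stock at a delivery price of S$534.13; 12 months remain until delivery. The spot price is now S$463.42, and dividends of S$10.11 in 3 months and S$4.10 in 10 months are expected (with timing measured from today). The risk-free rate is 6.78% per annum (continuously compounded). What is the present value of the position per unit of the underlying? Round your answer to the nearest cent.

S$49.51

PV(remaining dividends) I = 10.11·e^(−0.0678·3/12) + 4.10·e^(−0.0678·10/12) = 13.8149
Current forward F = (S − I)·e^(rT) = (463.42 − 13.8149)·e^(0.0678·12/12) = 449.6051 × 1.070151 = 481.1453
Value (long) = (F − K)·e^(−rT) = (481.1453 − 534.13) × 0.934447 = -49.5114
Short position value = −(long value) = S$49.51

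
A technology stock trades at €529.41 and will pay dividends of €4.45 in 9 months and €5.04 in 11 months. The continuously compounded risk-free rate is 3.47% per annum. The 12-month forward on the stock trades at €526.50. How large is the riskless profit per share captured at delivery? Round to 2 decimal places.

€12.06 per share

PV(dividends) I = 4.45·e^(−0.0347·9/12) + 5.04·e^(−0.0347·11/12) = 9.2179
Fair forward F* = (S − I)·e^(rT) = (529.41 − 9.2179)·e^0.034700 = 520.1921 × 1.035309 = 538.5596
Market €526.50 < fair 538.5596: forward underpriced → reverse cash-and-carry (short the stock, invest proceeds at r, pay the dividends, go long the forward).
Profit at T = |F_mkt − F*| = |526.50 − 538.5596| = €12.06 per share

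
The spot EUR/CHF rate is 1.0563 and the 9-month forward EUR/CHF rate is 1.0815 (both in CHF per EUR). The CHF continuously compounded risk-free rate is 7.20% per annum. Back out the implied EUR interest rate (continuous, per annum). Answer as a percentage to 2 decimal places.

4.06%

F = S·e^((r_CHF − r_EUR)T) ⇒ r_EUR = r_CHF − ln(F/S)/T
ln(1.0815/1.0563) = 0.023577; /(9/12) = 0.031436
r_EUR = 0.0720 − 0.031436 = 0.040564
r_EUR = 4.06%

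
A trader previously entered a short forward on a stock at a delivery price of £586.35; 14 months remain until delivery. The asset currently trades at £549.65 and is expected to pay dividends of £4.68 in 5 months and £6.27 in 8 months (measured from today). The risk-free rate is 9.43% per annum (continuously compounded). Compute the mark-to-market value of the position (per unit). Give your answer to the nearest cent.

PV(remaining dividends) I = 4.68·e^(−0.0943·5/12) + 6.27·e^(−0.0943·8/12) = 10.3876
Current forward F = (S − I)·e^(rT) = (549.65 − 10.3876)·e^(0.0943·14/12) = 539.2624 × 1.116297 = 601.9770
Value (long) = (F − K)·e^(−rT) = (601.9770 − 586.35) × 0.895819 = 13.9990
Short position value = −(long value) = -£14.00

-£14.00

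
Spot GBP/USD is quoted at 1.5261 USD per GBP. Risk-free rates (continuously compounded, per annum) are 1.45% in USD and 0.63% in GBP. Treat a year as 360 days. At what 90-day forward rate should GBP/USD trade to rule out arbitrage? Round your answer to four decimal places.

1.5292

F = S·e^((r_USD − r_GBP)T) = 1.5261 · e^((0.0145 − 0.0063) × 90/360)
= 1.5261 · e^0.002050 = 1.5261 × 1.002052
F = 1.5292 USD per GBP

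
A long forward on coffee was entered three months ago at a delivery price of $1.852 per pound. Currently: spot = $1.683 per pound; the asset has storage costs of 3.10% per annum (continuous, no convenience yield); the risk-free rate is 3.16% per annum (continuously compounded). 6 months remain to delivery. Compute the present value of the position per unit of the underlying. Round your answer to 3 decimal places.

Current fair forward for the remaining 6 months: F = S·e^((r + u)·T), (r + u) = 0.0316 + 0.0310 = 0.0626
F = 1.683 · e^(0.0626 × 6/12) = 1.683 × 1.031795 = 1.7365
Value of long forward = (F − K)·e^(−rT) = (1.7365 − 1.852) · e^(−0.0316·6/12)
= -0.1155 × 0.984324 = -0.114

-$0.114 per pound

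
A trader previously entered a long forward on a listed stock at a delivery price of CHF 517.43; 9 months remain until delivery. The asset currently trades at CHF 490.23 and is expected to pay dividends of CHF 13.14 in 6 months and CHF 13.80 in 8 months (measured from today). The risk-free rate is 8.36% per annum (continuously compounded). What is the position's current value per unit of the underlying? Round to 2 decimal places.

-CHF 21.41

PV(remaining dividends) I = 13.14·e^(−0.0836·6/12) + 13.80·e^(−0.0836·8/12) = 25.6540
Current forward F = (S − I)·e^(rT) = (490.23 − 25.6540)·e^(0.0836·9/12) = 464.5760 × 1.064707 = 494.6373
Value (long) = (F − K)·e^(−rT) = (494.6373 − 517.43) × 0.939225 = -21.4075
Value = -CHF 21.41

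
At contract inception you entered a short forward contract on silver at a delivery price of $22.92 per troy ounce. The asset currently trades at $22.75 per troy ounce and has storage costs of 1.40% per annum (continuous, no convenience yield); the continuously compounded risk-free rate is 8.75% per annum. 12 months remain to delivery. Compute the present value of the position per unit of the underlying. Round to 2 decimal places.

-$2.07 per troy ounce

Current fair forward for the remaining 12 months: F = S·e^((r + u)·T), (r + u) = 0.0875 + 0.0140 = 0.1015
F = 22.75 · e^(0.1015 × 12/12) = 22.75 × 1.106830 = 25.1804
Value of long forward = (F − K)·e^(−rT) = (25.1804 − 22.92) · e^(−0.0875·12/12)
= 2.2604 × 0.916219 = 2.07
Short position value = −(long value) = -$2.07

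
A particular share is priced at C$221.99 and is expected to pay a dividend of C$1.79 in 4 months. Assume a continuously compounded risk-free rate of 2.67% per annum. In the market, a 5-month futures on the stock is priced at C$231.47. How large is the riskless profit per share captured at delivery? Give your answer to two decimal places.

C$8.79 per share

PV(dividends) I = 1.79·e^(−0.0267·4/12) = 1.7741
Fair futures F* = (S − I)·e^(rT) = (221.99 − 1.7741)·e^0.011125 = 220.2159 × 1.011187 = 222.6795
Market C$231.47 > fair 222.6795: forward overpriced → cash-and-carry (borrow at r, buy the stock and collect the dividends, short the forward).
Profit at T = |F_mkt − F*| = |231.47 − 222.6795| = C$8.79 per share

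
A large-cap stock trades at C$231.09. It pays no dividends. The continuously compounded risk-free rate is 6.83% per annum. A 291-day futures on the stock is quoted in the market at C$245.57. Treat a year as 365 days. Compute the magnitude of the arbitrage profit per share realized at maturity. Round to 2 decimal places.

C$1.55 per share

Fair futures: F* = S·e^(carry·T), with carry = r = 0.0683
F* = 231.09 · e^(0.0683 × 291/365) = 231.09 · e^0.054453 = 231.09 × 1.055963 = C$244.0225
Market C$245.57 > fair C$244.0225: forward overpriced → cash-and-carry (buy spot, short the forward).
At maturity, profit = |F_mkt − F*| = |245.57 − 244.0225| = C$1.55 per share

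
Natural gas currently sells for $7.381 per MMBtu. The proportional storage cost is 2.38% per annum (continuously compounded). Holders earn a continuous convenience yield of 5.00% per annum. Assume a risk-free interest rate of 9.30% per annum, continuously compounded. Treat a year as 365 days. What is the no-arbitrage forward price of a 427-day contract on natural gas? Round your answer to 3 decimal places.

Net carry = r + u − y = 0.0930 + 0.0238 − 0.0500 = 0.0668
F = S·e^((r+u−y)T) = 7.381 · e^(0.0668 × 427/365) = 7.381 · e^0.078147
= 7.381 × 1.081282 = $7.981 per MMBtu

$7.981 per MMBtu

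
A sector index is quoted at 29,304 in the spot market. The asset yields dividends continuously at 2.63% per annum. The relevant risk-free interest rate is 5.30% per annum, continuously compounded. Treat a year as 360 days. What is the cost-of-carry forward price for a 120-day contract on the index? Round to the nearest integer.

29,566

F = S·e^((r − q)T) = 29304 · e^((0.0530 − 0.0263) × 120/360)
= 29304 · e^0.008900 = 29304 × 1.008940
F = 29,566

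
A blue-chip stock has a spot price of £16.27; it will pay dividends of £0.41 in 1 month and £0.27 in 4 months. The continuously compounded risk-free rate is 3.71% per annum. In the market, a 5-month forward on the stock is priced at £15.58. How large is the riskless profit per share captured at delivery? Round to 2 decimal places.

£0.26 per share

PV(dividends) I = 0.41·e^(−0.0371·1/12) + 0.27·e^(−0.0371·4/12) = 0.6754
Fair forward F* = (S − I)·e^(rT) = (16.27 − 0.6754)·e^0.015458 = 15.5946 × 1.015578 = 15.8375
Market £15.58 < fair 15.8375: forward underpriced → reverse cash-and-carry (short the stock, invest proceeds at r, pay the dividends, go long the forward).
Profit at T = |F_mkt − F*| = |15.58 − 15.8375| = £0.26 per share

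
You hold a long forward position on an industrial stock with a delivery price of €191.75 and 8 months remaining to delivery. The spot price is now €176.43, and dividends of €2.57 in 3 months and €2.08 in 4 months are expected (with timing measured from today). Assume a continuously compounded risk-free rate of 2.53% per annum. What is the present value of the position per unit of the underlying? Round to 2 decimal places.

PV(remaining dividends) I = 2.57·e^(−0.0253·3/12) + 2.08·e^(−0.0253·4/12) = 4.6163
Current forward F = (S − I)·e^(rT) = (176.43 − 4.6163)·e^(0.0253·8/12) = 171.8137 × 1.017010 = 174.7363
Value (long) = (F − K)·e^(−rT) = (174.7363 − 191.75) × 0.983275 = -16.7291
Value = -€16.73

-€16.73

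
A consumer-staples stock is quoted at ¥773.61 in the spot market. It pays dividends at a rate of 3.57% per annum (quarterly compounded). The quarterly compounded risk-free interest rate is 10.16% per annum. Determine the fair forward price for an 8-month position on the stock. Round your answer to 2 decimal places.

F = S · (1+r/4)^(4T) / (1+q/4)^(4T)
= 773.61 × 1.069175 / 1.023977 = 773.61 × 1.044140
F = ¥807.76

¥807.76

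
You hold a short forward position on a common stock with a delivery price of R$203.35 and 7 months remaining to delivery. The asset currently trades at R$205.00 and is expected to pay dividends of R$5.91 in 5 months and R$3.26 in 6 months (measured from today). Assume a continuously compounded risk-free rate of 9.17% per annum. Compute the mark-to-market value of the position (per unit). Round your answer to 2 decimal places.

PV(remaining dividends) I = 5.91·e^(−0.0917·5/12) + 3.26·e^(−0.0917·6/12) = 8.8024
Current forward F = (S − I)·e^(rT) = (205.00 − 8.8024)·e^(0.0917·7/12) = 196.1976 × 1.054948 = 206.9783
Value (long) = (F − K)·e^(−rT) = (206.9783 − 203.35) × 0.947914 = 3.4393
Short position value = −(long value) = -R$3.44

-R$3.44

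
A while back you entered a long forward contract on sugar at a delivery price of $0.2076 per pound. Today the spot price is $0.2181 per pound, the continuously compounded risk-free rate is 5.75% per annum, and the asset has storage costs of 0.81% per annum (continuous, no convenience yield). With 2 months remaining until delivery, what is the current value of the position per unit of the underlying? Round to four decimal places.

Current fair forward for the remaining 2 months: F = S·e^((r + u)·T), (r + u) = 0.0575 + 0.0081 = 0.0656
F = 0.2181 · e^(0.0656 × 2/12) = 0.2181 × 1.010993 = 0.2205
Value of long forward = (F − K)·e^(−rT) = (0.2205 − 0.2076) · e^(−0.0575·2/12)
= 0.0129 × 0.990462 = 0.0128

$0.0128 per pound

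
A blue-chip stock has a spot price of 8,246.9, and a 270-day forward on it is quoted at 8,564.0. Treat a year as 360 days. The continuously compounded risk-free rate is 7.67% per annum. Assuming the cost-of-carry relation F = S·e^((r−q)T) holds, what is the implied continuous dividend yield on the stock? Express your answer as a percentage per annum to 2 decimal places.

From F = S·e^((r−q)T): (r − q) = ln(F/S)/T
ln(8564.0/8246.9) = ln(1.038451) = 0.037730
(r − q) = 0.037730 / (270/360) = 0.050307
q = r − ln(F/S)/T = 0.0767 − 0.050307 = 0.026393
q = 2.64%

2.64%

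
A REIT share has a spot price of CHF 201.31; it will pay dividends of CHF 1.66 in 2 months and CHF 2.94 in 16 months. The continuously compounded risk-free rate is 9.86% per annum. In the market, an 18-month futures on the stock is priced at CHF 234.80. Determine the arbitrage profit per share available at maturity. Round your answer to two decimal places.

PV(dividends) I = 1.66·e^(−0.0986·2/12) + 2.94·e^(−0.0986·16/12) = 4.2108
Fair futures F* = (S − I)·e^(rT) = (201.31 − 4.2108)·e^0.147900 = 197.0992 × 1.159397 = 228.5162
Market CHF 234.80 > fair 228.5162: forward overpriced → cash-and-carry (borrow at r, buy the stock and collect the dividends, short the forward).
Profit at T = |F_mkt − F*| = |234.80 − 228.5162| = CHF 6.28 per share

CHF 6.28 per share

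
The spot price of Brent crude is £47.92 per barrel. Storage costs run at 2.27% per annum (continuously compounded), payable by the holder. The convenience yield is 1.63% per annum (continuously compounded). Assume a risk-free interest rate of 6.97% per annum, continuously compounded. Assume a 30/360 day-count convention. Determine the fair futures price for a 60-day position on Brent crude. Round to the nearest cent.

£48.53 per barrel

Net carry = r + u − y = 0.0697 + 0.0227 − 0.0163 = 0.0761
F = S·e^((r+u−y)T) = 47.92 · e^(0.0761 × 60/360) = 47.92 · e^0.012683
= 47.92 × 1.012764 = £48.53 per barrel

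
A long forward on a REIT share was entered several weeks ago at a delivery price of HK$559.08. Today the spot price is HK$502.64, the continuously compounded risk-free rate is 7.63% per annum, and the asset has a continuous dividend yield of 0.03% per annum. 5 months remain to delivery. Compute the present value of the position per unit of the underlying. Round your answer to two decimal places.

-HK$39.01

Current fair forward for the remaining 5 months: F = S·e^((r − q)·T), (r − q) = 0.0763 − 0.0003 = 0.0760
F = 502.64 · e^(0.0760 × 5/12) = 502.64 × 1.032173 = 518.8114
Value of long forward = (F − K)·e^(−rT) = (518.8114 − 559.08) · e^(−0.0763·5/12)
= -40.2686 × 0.968708 = -39.01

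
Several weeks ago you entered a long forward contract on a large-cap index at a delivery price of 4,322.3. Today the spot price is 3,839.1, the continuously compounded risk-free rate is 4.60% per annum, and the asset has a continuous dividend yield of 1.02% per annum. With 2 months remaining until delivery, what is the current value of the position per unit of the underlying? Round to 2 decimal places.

Current fair forward for the remaining 2 months: F = S·e^((r − q)·T), (r − q) = 0.0460 − 0.0102 = 0.0358
F = 3839.1 · e^(0.0358 × 2/12) = 3839.1 × 1.00598450 = 3862.0751
Value of long forward = (F − K)·e^(−rT) = (3862.0751 − 4322.3) · e^(−0.0460·2/12)
= -460.2249 × 0.99236265 = -456.71

-456.71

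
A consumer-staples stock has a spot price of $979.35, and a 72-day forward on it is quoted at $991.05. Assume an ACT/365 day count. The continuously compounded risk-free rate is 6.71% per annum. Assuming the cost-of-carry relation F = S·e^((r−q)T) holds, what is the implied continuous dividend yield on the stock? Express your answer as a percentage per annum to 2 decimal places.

0.69%

From F = S·e^((r−q)T): (r − q) = ln(F/S)/T
ln(991.05/979.35) = ln(1.011947) = 0.011876
(r − q) = 0.011876 / (72/365) = 0.060205
q = r − ln(F/S)/T = 0.0671 − 0.060205 = 0.006895
q = 0.69%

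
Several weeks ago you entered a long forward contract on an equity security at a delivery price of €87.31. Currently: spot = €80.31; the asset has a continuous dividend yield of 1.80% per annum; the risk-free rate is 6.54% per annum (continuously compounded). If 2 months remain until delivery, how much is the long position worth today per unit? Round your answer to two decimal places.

-€6.29

Current fair forward for the remaining 2 months: F = S·e^((r − q)·T), (r − q) = 0.0654 − 0.0180 = 0.0474
F = 80.31 · e^(0.0474 × 2/12) = 80.31 × 1.007931 = 80.9469
Value of long forward = (F − K)·e^(−rT) = (80.9469 − 87.31) · e^(−0.0654·2/12)
= -6.3631 × 0.989159 = -6.29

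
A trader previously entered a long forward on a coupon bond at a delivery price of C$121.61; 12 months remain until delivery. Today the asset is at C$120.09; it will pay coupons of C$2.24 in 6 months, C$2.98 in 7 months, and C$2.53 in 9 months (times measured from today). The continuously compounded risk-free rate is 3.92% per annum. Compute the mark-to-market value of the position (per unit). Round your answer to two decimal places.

PV(remaining coupons) I = 2.24·e^(−0.0392·6/12) + 2.98·e^(−0.0392·7/12) + 2.53·e^(−0.0392·9/12) = 7.5659
Current forward F = (S − I)·e^(rT) = (120.09 − 7.5659)·e^(0.0392·12/12) = 112.5241 × 1.039978 = 117.0226
Value (long) = (F − K)·e^(−rT) = (117.0226 − 121.61) × 0.961558 = -4.4111
Value = -C$4.41

-C$4.41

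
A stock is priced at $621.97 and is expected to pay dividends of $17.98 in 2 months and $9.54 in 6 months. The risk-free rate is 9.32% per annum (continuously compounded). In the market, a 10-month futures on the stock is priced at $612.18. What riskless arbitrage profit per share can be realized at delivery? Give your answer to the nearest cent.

PV(dividends) I = 17.98·e^(−0.0932·2/12) + 9.54·e^(−0.0932·6/12) = 26.8085
Fair futures F* = (S − I)·e^(rT) = (621.97 − 26.8085)·e^0.077667 = 595.1615 × 1.080763 = 643.2285
Market $612.18 < fair 643.2285: forward underpriced → reverse cash-and-carry (short the stock, invest proceeds at r, pay the dividends, go long the forward).
Profit at T = |F_mkt − F*| = |612.18 − 643.2285| = $31.05 per share

$31.05 per share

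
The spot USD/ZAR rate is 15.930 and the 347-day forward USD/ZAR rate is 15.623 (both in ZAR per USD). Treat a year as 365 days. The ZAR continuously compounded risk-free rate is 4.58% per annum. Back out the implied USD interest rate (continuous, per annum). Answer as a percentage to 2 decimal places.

F = S·e^((r_ZAR − r_USD)T) ⇒ r_USD = r_ZAR − ln(F/S)/T
ln(15.623/15.930) = -0.019460; /(347/365) = -0.020469
r_USD = 0.0458 + 0.020469 = 0.066269
r_USD = 6.63%

6.63%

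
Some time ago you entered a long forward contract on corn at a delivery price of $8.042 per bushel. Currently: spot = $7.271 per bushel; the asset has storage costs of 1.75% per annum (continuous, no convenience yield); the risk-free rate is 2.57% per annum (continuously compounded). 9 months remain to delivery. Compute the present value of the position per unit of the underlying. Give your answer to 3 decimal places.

Current fair forward for the remaining 9 months: F = S·e^((r + u)·T), (r + u) = 0.0257 + 0.0175 = 0.0432
F = 7.271 · e^(0.0432 × 9/12) = 7.271 × 1.032931 = 7.5104
Value of long forward = (F − K)·e^(−rT) = (7.5104 − 8.042) · e^(−0.0257·9/12)
= -0.5316 × 0.980910 = -0.521

-$0.521 per bushel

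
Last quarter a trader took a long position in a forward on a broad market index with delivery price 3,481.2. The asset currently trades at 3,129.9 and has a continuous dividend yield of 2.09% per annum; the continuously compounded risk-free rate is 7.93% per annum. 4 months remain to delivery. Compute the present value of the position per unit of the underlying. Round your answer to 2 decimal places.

-282.22

Current fair forward for the remaining 4 months: F = S·e^((r − q)·T), (r − q) = 0.0793 − 0.0209 = 0.0584
F = 3129.9 · e^(0.0584 × 4/12) = 3129.9 × 1.01965738 = 3191.4256
Value of long forward = (F − K)·e^(−rT) = (3191.4256 − 3481.2) · e^(−0.0793·4/12)
= -289.7744 × 0.97391297 = -282.22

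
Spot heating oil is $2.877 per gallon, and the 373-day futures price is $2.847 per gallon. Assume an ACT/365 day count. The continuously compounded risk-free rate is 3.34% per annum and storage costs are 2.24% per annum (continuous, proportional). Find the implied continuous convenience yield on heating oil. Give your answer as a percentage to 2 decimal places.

F = S·e^((r+u−y)T) ⇒ (r+u−y) = ln(F/S)/T
ln(2.847/2.877) = -0.010482; /T ⇒ -0.010257
y = r + u − ln(F/S)/T = 0.0334 + 0.0224 + 0.010257 = 0.066057
y = 6.61%

6.61%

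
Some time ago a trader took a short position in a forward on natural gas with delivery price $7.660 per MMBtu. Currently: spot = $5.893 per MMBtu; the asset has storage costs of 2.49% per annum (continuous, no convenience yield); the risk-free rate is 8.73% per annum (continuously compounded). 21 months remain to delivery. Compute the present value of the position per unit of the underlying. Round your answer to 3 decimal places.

$0.419 per MMBtu

Current fair forward for the remaining 21 months: F = S·e^((r + u)·T), (r + u) = 0.0873 + 0.0249 = 0.1122
F = 5.893 · e^(0.1122 × 21/12) = 5.893 × 1.216953 = 7.1715
Value of long forward = (F − K)·e^(−rT) = (7.1715 − 7.660) · e^(−0.0873·21/12)
= -0.4885 × 0.858323 = -0.419
Short position value = −(long value) = $0.419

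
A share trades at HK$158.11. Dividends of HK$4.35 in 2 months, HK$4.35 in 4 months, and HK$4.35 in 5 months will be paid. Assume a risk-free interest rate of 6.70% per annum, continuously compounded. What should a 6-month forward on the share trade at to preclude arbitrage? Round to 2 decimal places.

PV(dividends) I = 4.35·e^(−0.0670·2/12) + 4.35·e^(−0.0670·4/12) + 4.35·e^(−0.0670·5/12)
I = 4.3017 + 4.2539 + 4.2302 = 12.7858
F = (S − I)·e^(rT) = (158.11 − 12.7858) · e^(0.0670·6/12)
= 145.3242 · e^0.033500 = 145.3242 × 1.034067 = HK$150.27

HK$150.27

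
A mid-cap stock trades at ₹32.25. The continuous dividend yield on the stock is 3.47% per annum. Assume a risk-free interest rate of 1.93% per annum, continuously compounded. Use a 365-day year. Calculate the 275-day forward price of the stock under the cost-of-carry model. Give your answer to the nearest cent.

₹31.88

F = S·e^((r − q)T) = 32.25 · e^((0.0193 − 0.0347) × 275/365)
= 32.25 · e^-0.011603 = 32.25 × 0.988464
F = ₹31.88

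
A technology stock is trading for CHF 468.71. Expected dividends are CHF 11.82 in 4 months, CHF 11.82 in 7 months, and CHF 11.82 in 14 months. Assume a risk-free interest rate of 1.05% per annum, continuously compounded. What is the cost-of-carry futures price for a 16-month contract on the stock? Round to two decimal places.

CHF 439.62

PV(dividends) I = 11.82·e^(−0.0105·4/12) + 11.82·e^(−0.0105·7/12) + 11.82·e^(−0.0105·14/12)
I = 11.7787 + 11.7478 + 11.6761 = 35.2026
F = (S − I)·e^(rT) = (468.71 − 35.2026) · e^(0.0105·16/12)
= 433.5074 · e^0.014000 = 433.5074 × 1.014098 = CHF 439.62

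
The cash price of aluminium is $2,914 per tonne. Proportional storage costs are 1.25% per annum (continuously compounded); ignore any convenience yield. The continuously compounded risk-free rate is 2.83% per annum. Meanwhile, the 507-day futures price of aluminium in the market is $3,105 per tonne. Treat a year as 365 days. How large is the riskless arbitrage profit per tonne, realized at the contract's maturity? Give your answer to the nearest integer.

Fair futures: F* = S·e^(carry·T), with carry = (r + u) = 0.0283 + 0.0125 = 0.0408
F* = 2914 · e^(0.0408 × 507/365) = 2914 · e^0.056673 = 2914 × 1.058310 = $3083.9153
Market $3105 > fair $3083.9153: forward overpriced → cash-and-carry (buy spot, short the forward).
At maturity, profit = |F_mkt − F*| = |3105 − 3083.9153| = $21 per tonne

$21 per tonne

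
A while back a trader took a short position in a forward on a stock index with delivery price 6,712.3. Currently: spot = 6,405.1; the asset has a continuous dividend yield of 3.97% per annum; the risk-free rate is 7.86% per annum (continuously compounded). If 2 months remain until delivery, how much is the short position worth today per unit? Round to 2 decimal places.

262.08

Current fair forward for the remaining 2 months: F = S·e^((r − q)·T), (r − q) = 0.0786 − 0.0397 = 0.0389
F = 6405.1 · e^(0.0389 × 2/12) = 6405.1 × 1.00650440 = 6446.7613
Value of long forward = (F − K)·e^(−rT) = (6446.7613 − 6712.3) · e^(−0.0786·2/12)
= -265.5387 × 0.98698543 = -262.08
Short position value = −(long value) = 262.08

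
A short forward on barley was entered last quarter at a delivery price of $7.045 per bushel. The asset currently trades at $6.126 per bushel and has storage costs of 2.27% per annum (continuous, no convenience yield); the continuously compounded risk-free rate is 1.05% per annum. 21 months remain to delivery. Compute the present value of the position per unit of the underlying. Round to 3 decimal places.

$0.542 per bushel

Current fair forward for the remaining 21 months: F = S·e^((r + u)·T), (r + u) = 0.0105 + 0.0227 = 0.0332
F = 6.126 · e^(0.0332 × 21/12) = 6.126 × 1.059821 = 6.4925
Value of long forward = (F − K)·e^(−rT) = (6.4925 − 7.045) · e^(−0.0105·21/12)
= -0.5525 × 0.981793 = -0.542
Short position value = −(long value) = $0.542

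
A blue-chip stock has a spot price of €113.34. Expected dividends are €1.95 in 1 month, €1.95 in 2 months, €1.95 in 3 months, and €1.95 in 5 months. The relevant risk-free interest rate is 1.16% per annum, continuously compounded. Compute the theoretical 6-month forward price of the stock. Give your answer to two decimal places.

€106.17

PV(dividends) I = 1.95·e^(−0.0116·1/12) + 1.95·e^(−0.0116·2/12) + 1.95·e^(−0.0116·3/12) + 1.95·e^(−0.0116·5/12)
I = 1.9481 + 1.9462 + 1.9444 + 1.9406 = 7.7793
F = (S − I)·e^(rT) = (113.34 − 7.7793) · e^(0.0116·6/12)
= 105.5607 · e^0.005800 = 105.5607 × 1.005817 = €106.17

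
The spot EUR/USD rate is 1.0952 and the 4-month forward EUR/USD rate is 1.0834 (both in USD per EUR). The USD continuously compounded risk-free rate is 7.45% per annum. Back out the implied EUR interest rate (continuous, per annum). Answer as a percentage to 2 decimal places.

10.70%

F = S·e^((r_USD − r_EUR)T) ⇒ r_EUR = r_USD − ln(F/S)/T
ln(1.0834/1.0952) = -0.010833; /(4/12) = -0.032499
r_EUR = 0.0745 + 0.032499 = 0.106999
r_EUR = 10.70%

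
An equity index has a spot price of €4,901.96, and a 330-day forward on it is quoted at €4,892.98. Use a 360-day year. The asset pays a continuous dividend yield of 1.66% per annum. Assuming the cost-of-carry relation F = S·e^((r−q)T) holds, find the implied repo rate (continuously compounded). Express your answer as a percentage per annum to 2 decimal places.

1.46%

From F = S·e^((r−q)T): (r − q) = ln(F/S)/T
ln(4892.98/4901.96) = ln(0.998168) = -0.001834
(r − q) = -0.001834 / (330/360) = -0.002001
r = ln(F/S)/T + q = -0.002001 + 0.0166 = 0.014599
r = 1.46%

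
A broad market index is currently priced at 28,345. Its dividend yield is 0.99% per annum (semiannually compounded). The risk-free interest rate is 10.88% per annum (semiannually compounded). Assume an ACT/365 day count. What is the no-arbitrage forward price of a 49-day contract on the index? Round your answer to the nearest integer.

F = S · (1+r/2)^(2T) / (1+q/2)^(2T)
= 28345 × 1.014324 / 1.001327 = 28345 × 1.012980
F = 28,713

28,713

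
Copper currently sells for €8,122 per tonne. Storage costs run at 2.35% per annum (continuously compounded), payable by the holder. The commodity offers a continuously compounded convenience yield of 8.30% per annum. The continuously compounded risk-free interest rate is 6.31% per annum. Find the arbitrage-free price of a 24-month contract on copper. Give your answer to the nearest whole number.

Net carry = r + u − y = 0.0631 + 0.0235 − 0.0830 = 0.0036
F = S·e^((r+u−y)T) = 8122 · e^(0.0036 × 24/12) = 8122 · e^0.007200
= 8122 × 1.007226 = €8,181 per tonne

€8,181 per tonne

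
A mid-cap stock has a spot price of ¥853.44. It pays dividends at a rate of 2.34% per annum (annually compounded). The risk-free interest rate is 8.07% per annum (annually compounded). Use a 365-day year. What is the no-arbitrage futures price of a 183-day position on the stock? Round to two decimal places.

F = S · (1+r)^T / (1+q)^T
= 853.44 × 1.039678 / 1.011664 = 853.44 × 1.027691
F = ¥877.07

¥877.07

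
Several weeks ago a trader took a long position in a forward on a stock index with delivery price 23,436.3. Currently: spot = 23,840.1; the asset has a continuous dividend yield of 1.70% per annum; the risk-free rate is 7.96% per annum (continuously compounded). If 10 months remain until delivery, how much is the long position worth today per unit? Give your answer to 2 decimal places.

Current fair forward for the remaining 10 months: F = S·e^((r − q)·T), (r − q) = 0.0796 − 0.0170 = 0.0626
F = 23840.1 · e^(0.0626 × 10/12) = 23840.1 × 1.05355132 = 25116.7688
Value of long forward = (F − K)·e^(−rT) = (25116.7688 − 23436.3) · e^(−0.0796·10/12)
= 1680.4688 × 0.93581887 = 1572.61

1572.61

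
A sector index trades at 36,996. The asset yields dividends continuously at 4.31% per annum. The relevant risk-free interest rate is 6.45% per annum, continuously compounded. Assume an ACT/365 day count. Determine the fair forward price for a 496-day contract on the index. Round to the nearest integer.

38,088

F = S·e^((r − q)T) = 36996 · e^((0.0645 − 0.0431) × 496/365)
= 36996 · e^0.029081 = 36996 × 1.029508
F = 38,088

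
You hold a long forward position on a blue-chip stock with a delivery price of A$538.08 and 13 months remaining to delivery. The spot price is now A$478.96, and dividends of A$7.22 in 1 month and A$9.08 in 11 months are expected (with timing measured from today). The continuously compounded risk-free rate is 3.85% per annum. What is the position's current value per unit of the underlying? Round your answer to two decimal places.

PV(remaining dividends) I = 7.22·e^(−0.0385·1/12) + 9.08·e^(−0.0385·11/12) = 15.9620
Current forward F = (S − I)·e^(rT) = (478.96 − 15.9620)·e^(0.0385·13/12) = 462.9980 × 1.042590 = 482.7171
Value (long) = (F − K)·e^(−rT) = (482.7171 − 538.08) × 0.959149 = -53.1013
Value = -A$53.10

-A$53.10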